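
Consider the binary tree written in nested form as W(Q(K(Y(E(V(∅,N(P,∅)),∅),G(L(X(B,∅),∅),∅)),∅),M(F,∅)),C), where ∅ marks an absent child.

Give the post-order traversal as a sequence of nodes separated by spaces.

Post-order visits the left subtree, then the right subtree, then the node.
At W: go left to Q.
  At Q: go left to K.
    At K: go left to Y.
      At Y: go left to E.
        At E: go left to V.
          At V: no left child.
          At V: go right to N.
            At N: go left to P.
              P is a leaf — visit P.
            At N: no right child.
            Visit N.
          Visit V.
        At E: no right child.
        Visit E.
      At Y: go right to G.
        At G: go left to L.
          At L: go left to X.
            At X: go left to B.
              B is a leaf — visit B.
            At X: no right child.
            Visit X.
          At L: no right child.
          Visit L.
        At G: no right child.
        Visit G.
      Visit Y.
    At K: no right child.
    Visit K.
  At Q: go right to M.
    At M: go left to F.
      F is a leaf — visit F.
    At M: no right child.
    Visit M.
  Visit Q.
At W: go right to C.
  C is a leaf — visit C.
Visit W.

P N V E B X L G Y K F M Q C W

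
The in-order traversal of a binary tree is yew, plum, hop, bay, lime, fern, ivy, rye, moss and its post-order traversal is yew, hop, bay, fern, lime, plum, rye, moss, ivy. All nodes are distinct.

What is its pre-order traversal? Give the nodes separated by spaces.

ivy plum yew lime bay hop fern moss rye

The last element of post-order is the root; it splits in-order into left and right subtrees.
Root ivy: left subtree has 6 nodes {yew, plum, hop, bay, lime, fern}, right has 2 {rye, moss}.
  Root plum: left subtree has 1 node {yew}, right has 4 {hop, bay, lime, fern}.
    Root lime: left subtree has 2 nodes {hop, bay}, right has 1 {fern}.
      Root bay: left subtree has 1 node {hop}, right has 0 { }.
  Root moss: left subtree has 1 node {rye}, right has 0 { }.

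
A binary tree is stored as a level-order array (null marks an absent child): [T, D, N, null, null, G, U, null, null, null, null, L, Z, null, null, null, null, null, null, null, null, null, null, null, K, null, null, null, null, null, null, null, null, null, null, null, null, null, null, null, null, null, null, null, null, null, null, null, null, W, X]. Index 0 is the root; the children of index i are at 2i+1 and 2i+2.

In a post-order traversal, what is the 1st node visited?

D

Post-order visits the left subtree, then the right subtree, then the node.
At T: go left to D.
  D is a leaf — visit D.
At T: go right to N.
  At N: go left to G.
    At G: go left to L.
      At L: no left child.
      At L: go right to K.
        At K: go left to W.
          W is a leaf — visit W.
        At K: go right to X.
          X is a leaf — visit X.
        Visit K.
      Visit L.
    At G: go right to Z.
      Z is a leaf — visit Z.
    Visit G.
  At N: go right to U.
    U is a leaf — visit U.
  Visit N.
Visit T.
Full post-order sequence: D, W, X, K, L, Z, G, U, N, T.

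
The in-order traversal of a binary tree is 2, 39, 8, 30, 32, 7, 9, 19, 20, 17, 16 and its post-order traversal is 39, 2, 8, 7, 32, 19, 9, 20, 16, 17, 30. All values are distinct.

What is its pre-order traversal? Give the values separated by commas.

The last element of post-order is the root; it splits in-order into left and right subtrees.
Root 30: left subtree has 3 nodes {2, 39, 8}, right has 7 {32, 7, 9, 19, 20, 17, 16}.
  Root 8: left subtree has 2 nodes {2, 39}, right has 0 { }.
    Root 2: left subtree has 0 nodes { }, right has 1 {39}.
  Root 17: left subtree has 5 nodes {32, 7, 9, 19, 20}, right has 1 {16}.
    Root 20: left subtree has 4 nodes {32, 7, 9, 19}, right has 0 { }.
      Root 9: left subtree has 2 nodes {32, 7}, right has 1 {19}.
        Root 32: left subtree has 0 nodes { }, right has 1 {7}.

30, 8, 2, 39, 17, 20, 9, 32, 7, 19, 16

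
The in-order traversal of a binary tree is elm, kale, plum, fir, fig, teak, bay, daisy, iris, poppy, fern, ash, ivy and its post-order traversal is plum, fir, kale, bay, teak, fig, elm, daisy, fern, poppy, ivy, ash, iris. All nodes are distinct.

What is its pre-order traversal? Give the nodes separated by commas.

The last element of post-order is the root; it splits in-order into left and right subtrees.
Root iris: left subtree has 8 nodes {elm, kale, plum, fir, fig, teak, bay, daisy}, right has 4 {poppy, fern, ash, ivy}.
  Root daisy: left subtree has 7 nodes {elm, kale, plum, fir, fig, teak, bay}, right has 0 { }.
    Root elm: left subtree has 0 nodes { }, right has 6 {kale, plum, fir, fig, teak, bay}.
      Root fig: left subtree has 3 nodes {kale, plum, fir}, right has 2 {teak, bay}.
        Root kale: left subtree has 0 nodes { }, right has 2 {plum, fir}.
          Root fir: left subtree has 1 node {plum}, right has 0 { }.
        Root teak: left subtree has 0 nodes { }, right has 1 {bay}.
  Root ash: left subtree has 2 nodes {poppy, fern}, right has 1 {ivy}.
    Root poppy: left subtree has 0 nodes { }, right has 1 {fern}.

iris, daisy, elm, fig, kale, fir, plum, teak, bay, ash, poppy, fern, ivy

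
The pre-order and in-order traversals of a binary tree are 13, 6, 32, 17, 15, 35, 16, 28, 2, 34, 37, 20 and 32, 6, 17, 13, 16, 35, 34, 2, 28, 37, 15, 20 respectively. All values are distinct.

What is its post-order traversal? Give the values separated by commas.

32, 17, 6, 16, 34, 2, 37, 28, 35, 20, 15, 13

The first element of pre-order is the root; it splits in-order into left and right subtrees.
Root 13: left subtree has 3 nodes {32, 6, 17}, right has 8 {16, 35, 34, 2, 28, 37, 15, 20}.
  Root 6: left subtree has 1 node {32}, right has 1 {17}.
  Root 15: left subtree has 6 nodes {16, 35, 34, 2, 28, 37}, right has 1 {20}.
    Root 35: left subtree has 1 node {16}, right has 4 {34, 2, 28, 37}.
      Root 28: left subtree has 2 nodes {34, 2}, right has 1 {37}.
        Root 2: left subtree has 1 node {34}, right has 0 { }.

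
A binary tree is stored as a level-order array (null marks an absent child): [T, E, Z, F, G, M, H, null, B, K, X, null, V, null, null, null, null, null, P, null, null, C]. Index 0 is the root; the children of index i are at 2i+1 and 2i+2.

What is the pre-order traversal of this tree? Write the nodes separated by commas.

T, E, F, B, P, G, K, X, C, Z, M, V, H

Pre-order visits the node, then its left subtree, then its right subtree.
Visit T.
At T: go left to E.
  Visit E.
  At E: go left to F.
    Visit F.
    At F: no left child.
    At F: go right to B.
      Visit B.
      At B: no left child.
      At B: go right to P.
        P is a leaf — visit P.
  At E: go right to G.
    Visit G.
    At G: go left to K.
      K is a leaf — visit K.
    At G: go right to X.
      Visit X.
      At X: go left to C.
        C is a leaf — visit C.
      At X: no right child.
At T: go right to Z.
  Visit Z.
  At Z: go left to M.
    Visit M.
    At M: no left child.
    At M: go right to V.
      V is a leaf — visit V.
  At Z: go right to H.
    H is a leaf — visit H.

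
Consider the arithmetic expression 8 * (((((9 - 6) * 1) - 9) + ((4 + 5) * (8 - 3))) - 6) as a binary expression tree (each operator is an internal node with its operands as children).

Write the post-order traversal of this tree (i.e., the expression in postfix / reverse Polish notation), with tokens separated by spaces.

Post-order on an expression tree gives postfix notation: for each operator, emit left operand, right operand, then the operator.

8 9 6 - 1 * 9 - 4 5 + 8 3 - * + 6 - *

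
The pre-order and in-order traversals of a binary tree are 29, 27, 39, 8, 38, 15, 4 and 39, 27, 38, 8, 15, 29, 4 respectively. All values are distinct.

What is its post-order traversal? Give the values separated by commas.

39, 38, 15, 8, 27, 4, 29

The first element of pre-order is the root; it splits in-order into left and right subtrees.
Root 29: left subtree has 5 nodes {39, 27, 38, 8, 15}, right has 1 {4}.
  Root 27: left subtree has 1 node {39}, right has 3 {38, 8, 15}.
    Root 8: left subtree has 1 node {38}, right has 1 {15}.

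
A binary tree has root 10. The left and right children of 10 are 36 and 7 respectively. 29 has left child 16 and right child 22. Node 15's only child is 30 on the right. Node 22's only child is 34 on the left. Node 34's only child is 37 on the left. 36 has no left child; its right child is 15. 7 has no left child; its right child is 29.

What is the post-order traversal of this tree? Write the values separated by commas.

30, 15, 36, 16, 37, 34, 22, 29, 7, 10

Post-order visits the left subtree, then the right subtree, then the node.
At 10: go left to 36.
  At 36: no left child.
  At 36: go right to 15.
    At 15: no left child.
    At 15: go right to 30.
      30 is a leaf — visit 30.
    Visit 15.
  Visit 36.
At 10: go right to 7.
  At 7: no left child.
  At 7: go right to 29.
    At 29: go left to 16.
      16 is a leaf — visit 16.
    At 29: go right to 22.
      At 22: go left to 34.
        At 34: go left to 37.
          37 is a leaf — visit 37.
        At 34: no right child.
        Visit 34.
      At 22: no right child.
      Visit 22.
    Visit 29.
  Visit 7.
Visit 10.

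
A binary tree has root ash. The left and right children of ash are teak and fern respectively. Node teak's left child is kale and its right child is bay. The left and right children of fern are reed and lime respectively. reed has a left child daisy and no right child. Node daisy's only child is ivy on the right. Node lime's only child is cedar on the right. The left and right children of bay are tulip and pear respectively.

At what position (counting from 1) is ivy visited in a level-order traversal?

Level-order visits nodes level by level from the root, left to right within each level.
Level 0: ash
Level 1: teak, fern
Level 2: kale, bay, reed, lime
Level 3: tulip, pear, daisy, cedar
Level 4: ivy
Full level-order sequence: ash, teak, fern, kale, bay, reed, lime, tulip, pear, daisy, cedar, ivy.

12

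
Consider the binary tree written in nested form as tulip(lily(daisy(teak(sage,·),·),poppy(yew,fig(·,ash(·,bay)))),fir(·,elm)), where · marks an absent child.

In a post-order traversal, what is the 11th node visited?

Post-order visits the left subtree, then the right subtree, then the node.
At tulip: go left to lily.
  At lily: go left to daisy.
    At daisy: go left to teak.
      At teak: go left to sage.
        sage is a leaf — visit sage.
      At teak: no right child.
      Visit teak.
    At daisy: no right child.
    Visit daisy.
  At lily: go right to poppy.
    At poppy: go left to yew.
      yew is a leaf — visit yew.
    At poppy: go right to fig.
      At fig: no left child.
      At fig: go right to ash.
        At ash: no left child.
        At ash: go right to bay.
          bay is a leaf — visit bay.
        Visit ash.
      Visit fig.
    Visit poppy.
  Visit lily.
At tulip: go right to fir.
  At fir: no left child.
  At fir: go right to elm.
    elm is a leaf — visit elm.
  Visit fir.
Visit tulip.
Full post-order sequence: sage, teak, daisy, yew, bay, ash, fig, poppy, lily, elm, fir, tulip.

fir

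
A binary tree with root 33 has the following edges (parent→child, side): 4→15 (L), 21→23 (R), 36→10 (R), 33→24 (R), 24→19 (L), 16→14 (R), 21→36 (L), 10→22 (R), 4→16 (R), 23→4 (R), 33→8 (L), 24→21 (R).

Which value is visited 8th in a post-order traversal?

16

Post-order visits the left subtree, then the right subtree, then the node.
At 33: go left to 8.
  8 is a leaf — visit 8.
At 33: go right to 24.
  At 24: go left to 19.
    19 is a leaf — visit 19.
  At 24: go right to 21.
    At 21: go left to 36.
      At 36: no left child.
      At 36: go right to 10.
        At 10: no left child.
        At 10: go right to 22.
          22 is a leaf — visit 22.
        Visit 10.
      Visit 36.
    At 21: go right to 23.
      At 23: no left child.
      At 23: go right to 4.
        At 4: go left to 15.
          15 is a leaf — visit 15.
        At 4: go right to 16.
          At 16: no left child.
          At 16: go right to 14.
            14 is a leaf — visit 14.
          Visit 16.
        Visit 4.
      Visit 23.
    Visit 21.
  Visit 24.
Visit 33.
Full post-order sequence: 8, 19, 22, 10, 36, 15, 14, 16, 4, 23, 21, 24, 33.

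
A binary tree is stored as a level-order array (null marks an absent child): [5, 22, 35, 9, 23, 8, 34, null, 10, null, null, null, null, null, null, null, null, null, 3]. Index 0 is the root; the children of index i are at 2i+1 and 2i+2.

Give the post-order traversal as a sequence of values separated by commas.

3, 10, 9, 23, 22, 8, 34, 35, 5

Post-order visits the left subtree, then the right subtree, then the node.
At 5: go left to 22.
  At 22: go left to 9.
    At 9: no left child.
    At 9: go right to 10.
      At 10: no left child.
      At 10: go right to 3.
        3 is a leaf — visit 3.
      Visit 10.
    Visit 9.
  At 22: go right to 23.
    23 is a leaf — visit 23.
  Visit 22.
At 5: go right to 35.
  At 35: go left to 8.
    8 is a leaf — visit 8.
  At 35: go right to 34.
    34 is a leaf — visit 34.
  Visit 35.
Visit 5.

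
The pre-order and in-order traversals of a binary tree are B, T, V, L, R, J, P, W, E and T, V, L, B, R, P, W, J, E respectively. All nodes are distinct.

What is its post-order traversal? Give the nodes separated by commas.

The first element of pre-order is the root; it splits in-order into left and right subtrees.
Root B: left subtree has 3 nodes {T, V, L}, right has 5 {R, P, W, J, E}.
  Root T: left subtree has 0 nodes { }, right has 2 {V, L}.
    Root V: left subtree has 0 nodes { }, right has 1 {L}.
  Root R: left subtree has 0 nodes { }, right has 4 {P, W, J, E}.
    Root J: left subtree has 2 nodes {P, W}, right has 1 {E}.
      Root P: left subtree has 0 nodes { }, right has 1 {W}.

L, V, T, W, P, E, J, R, B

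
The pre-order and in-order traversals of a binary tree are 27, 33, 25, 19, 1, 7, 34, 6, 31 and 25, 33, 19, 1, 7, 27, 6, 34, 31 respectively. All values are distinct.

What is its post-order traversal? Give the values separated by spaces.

25 7 1 19 33 6 31 34 27

The first element of pre-order is the root; it splits in-order into left and right subtrees.
Root 27: left subtree has 5 nodes {25, 33, 19, 1, 7}, right has 3 {6, 34, 31}.
  Root 33: left subtree has 1 node {25}, right has 3 {19, 1, 7}.
    Root 19: left subtree has 0 nodes { }, right has 2 {1, 7}.
      Root 1: left subtree has 0 nodes { }, right has 1 {7}.
  Root 34: left subtree has 1 node {6}, right has 1 {31}.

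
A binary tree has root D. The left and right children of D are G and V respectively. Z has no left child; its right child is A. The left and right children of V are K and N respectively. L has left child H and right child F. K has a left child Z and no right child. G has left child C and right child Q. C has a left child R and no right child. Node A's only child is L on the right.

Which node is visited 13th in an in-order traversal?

In-order visits the left subtree, then the node, then the right subtree.
At D: go left to G.
  At G: go left to C.
    At C: go left to R.
      R is a leaf — visit R.
    Visit C.
    At C: no right child.
  Visit G.
  At G: go right to Q.
    Q is a leaf — visit Q.
Visit D.
At D: go right to V.
  At V: go left to K.
    At K: go left to Z.
      At Z: no left child.
      Visit Z.
      At Z: go right to A.
        At A: no left child.
        Visit A.
        At A: go right to L.
          At L: go left to H.
            H is a leaf — visit H.
          Visit L.
          At L: go right to F.
            F is a leaf — visit F.
    Visit K.
    At K: no right child.
  Visit V.
  At V: go right to N.
    N is a leaf — visit N.
Full in-order sequence: R, C, G, Q, D, Z, A, H, L, F, K, V, N.

N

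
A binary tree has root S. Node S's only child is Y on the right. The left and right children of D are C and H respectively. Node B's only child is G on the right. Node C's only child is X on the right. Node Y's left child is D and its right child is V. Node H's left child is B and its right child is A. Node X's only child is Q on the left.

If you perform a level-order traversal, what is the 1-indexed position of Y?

2

Level-order visits nodes level by level from the root, left to right within each level.
Level 0: S
Level 1: Y
Level 2: D, V
Level 3: C, H
Level 4: X, B, A
Level 5: Q, G
Full level-order sequence: S, Y, D, V, C, H, X, B, A, Q, G.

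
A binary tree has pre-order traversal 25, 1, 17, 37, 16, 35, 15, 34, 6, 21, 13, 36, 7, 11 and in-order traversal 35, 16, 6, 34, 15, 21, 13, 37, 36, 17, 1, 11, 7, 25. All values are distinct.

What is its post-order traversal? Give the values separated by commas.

35, 6, 34, 13, 21, 15, 16, 36, 37, 17, 11, 7, 1, 25

The first element of pre-order is the root; it splits in-order into left and right subtrees.
Root 25: left subtree has 13 nodes {35, 16, 6, 34, 15, 21, 13, 37, 36, 17, 1, 11, 7}, right has 0 { }.
  Root 1: left subtree has 10 nodes {35, 16, 6, 34, 15, 21, 13, 37, 36, 17}, right has 2 {11, 7}.
    Root 17: left subtree has 9 nodes {35, 16, 6, 34, 15, 21, 13, 37, 36}, right has 0 { }.
      Root 37: left subtree has 7 nodes {35, 16, 6, 34, 15, 21, 13}, right has 1 {36}.
        Root 16: left subtree has 1 node {35}, right has 5 {6, 34, 15, 21, 13}.
          Root 15: left subtree has 2 nodes {6, 34}, right has 2 {21, 13}.
            Root 34: left subtree has 1 node {6}, right has 0 { }.
            Root 21: left subtree has 0 nodes { }, right has 1 {13}.
    Root 7: left subtree has 1 node {11}, right has 0 { }.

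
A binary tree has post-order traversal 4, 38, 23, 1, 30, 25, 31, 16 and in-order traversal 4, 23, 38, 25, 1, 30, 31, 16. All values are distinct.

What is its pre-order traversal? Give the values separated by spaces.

16 31 25 23 4 38 30 1

The last element of post-order is the root; it splits in-order into left and right subtrees.
Root 16: left subtree has 7 nodes {4, 23, 38, 25, 1, 30, 31}, right has 0 { }.
  Root 31: left subtree has 6 nodes {4, 23, 38, 25, 1, 30}, right has 0 { }.
    Root 25: left subtree has 3 nodes {4, 23, 38}, right has 2 {1, 30}.
      Root 23: left subtree has 1 node {4}, right has 1 {38}.
      Root 30: left subtree has 1 node {1}, right has 0 { }.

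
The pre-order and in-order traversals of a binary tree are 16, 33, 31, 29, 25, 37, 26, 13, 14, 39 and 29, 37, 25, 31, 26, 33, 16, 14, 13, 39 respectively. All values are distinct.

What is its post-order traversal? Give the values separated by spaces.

37 25 29 26 31 33 14 39 13 16

The first element of pre-order is the root; it splits in-order into left and right subtrees.
Root 16: left subtree has 6 nodes {29, 37, 25, 31, 26, 33}, right has 3 {14, 13, 39}.
  Root 33: left subtree has 5 nodes {29, 37, 25, 31, 26}, right has 0 { }.
    Root 31: left subtree has 3 nodes {29, 37, 25}, right has 1 {26}.
      Root 29: left subtree has 0 nodes { }, right has 2 {37, 25}.
        Root 25: left subtree has 1 node {37}, right has 0 { }.
  Root 13: left subtree has 1 node {14}, right has 1 {39}.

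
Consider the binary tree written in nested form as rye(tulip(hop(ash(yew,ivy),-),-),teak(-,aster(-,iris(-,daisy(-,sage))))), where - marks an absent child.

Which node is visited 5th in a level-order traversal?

Level-order visits nodes level by level from the root, left to right within each level.
Level 0: rye
Level 1: tulip, teak
Level 2: hop, aster
Level 3: ash, iris
Level 4: yew, ivy, daisy
Level 5: sage
Full level-order sequence: rye, tulip, teak, hop, aster, ash, iris, yew, ivy, daisy, sage.

aster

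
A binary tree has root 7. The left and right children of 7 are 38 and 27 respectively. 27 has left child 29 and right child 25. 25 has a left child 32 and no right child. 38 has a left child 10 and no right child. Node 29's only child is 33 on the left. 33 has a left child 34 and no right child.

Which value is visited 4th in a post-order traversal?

33

Post-order visits the left subtree, then the right subtree, then the node.
At 7: go left to 38.
  At 38: go left to 10.
    10 is a leaf — visit 10.
  At 38: no right child.
  Visit 38.
At 7: go right to 27.
  At 27: go left to 29.
    At 29: go left to 33.
      At 33: go left to 34.
        34 is a leaf — visit 34.
      At 33: no right child.
      Visit 33.
    At 29: no right child.
    Visit 29.
  At 27: go right to 25.
    At 25: go left to 32.
      32 is a leaf — visit 32.
    At 25: no right child.
    Visit 25.
  Visit 27.
Visit 7.
Full post-order sequence: 10, 38, 34, 33, 29, 32, 25, 27, 7.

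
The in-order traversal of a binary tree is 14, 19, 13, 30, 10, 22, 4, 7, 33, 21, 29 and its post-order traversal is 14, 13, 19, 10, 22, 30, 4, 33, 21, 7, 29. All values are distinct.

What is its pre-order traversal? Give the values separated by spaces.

The last element of post-order is the root; it splits in-order into left and right subtrees.
Root 29: left subtree has 10 nodes {14, 19, 13, 30, 10, 22, 4, 7, 33, 21}, right has 0 { }.
  Root 7: left subtree has 7 nodes {14, 19, 13, 30, 10, 22, 4}, right has 2 {33, 21}.
    Root 4: left subtree has 6 nodes {14, 19, 13, 30, 10, 22}, right has 0 { }.
      Root 30: left subtree has 3 nodes {14, 19, 13}, right has 2 {10, 22}.
        Root 19: left subtree has 1 node {14}, right has 1 {13}.
        Root 22: left subtree has 1 node {10}, right has 0 { }.
    Root 21: left subtree has 1 node {33}, right has 0 { }.

29 7 4 30 19 14 13 22 10 21 33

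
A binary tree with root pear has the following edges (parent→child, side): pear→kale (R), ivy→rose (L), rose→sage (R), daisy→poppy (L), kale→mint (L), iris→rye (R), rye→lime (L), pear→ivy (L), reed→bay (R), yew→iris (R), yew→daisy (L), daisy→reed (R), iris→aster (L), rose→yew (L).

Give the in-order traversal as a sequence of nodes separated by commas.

In-order visits the left subtree, then the node, then the right subtree.
At pear: go left to ivy.
  At ivy: go left to rose.
    At rose: go left to yew.
      At yew: go left to daisy.
        At daisy: go left to poppy.
          poppy is a leaf — visit poppy.
        Visit daisy.
        At daisy: go right to reed.
          At reed: no left child.
          Visit reed.
          At reed: go right to bay.
            bay is a leaf — visit bay.
      Visit yew.
      At yew: go right to iris.
        At iris: go left to aster.
          aster is a leaf — visit aster.
        Visit iris.
        At iris: go right to rye.
          At rye: go left to lime.
            lime is a leaf — visit lime.
          Visit rye.
          At rye: no right child.
    Visit rose.
    At rose: go right to sage.
      sage is a leaf — visit sage.
  Visit ivy.
  At ivy: no right child.
Visit pear.
At pear: go right to kale.
  At kale: go left to mint.
    mint is a leaf — visit mint.
  Visit kale.
  At kale: no right child.

poppy, daisy, reed, bay, yew, aster, iris, lime, rye, rose, sage, ivy, pear, mint, kale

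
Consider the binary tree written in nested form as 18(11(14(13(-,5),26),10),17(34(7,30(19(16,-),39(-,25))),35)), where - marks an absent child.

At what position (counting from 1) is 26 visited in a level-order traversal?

9

Level-order visits nodes level by level from the root, left to right within each level.
Level 0: 18
Level 1: 11, 17
Level 2: 14, 10, 34, 35
Level 3: 13, 26, 7, 30
Level 4: 5, 19, 39
Level 5: 16, 25
Full level-order sequence: 18, 11, 17, 14, 10, 34, 35, 13, 26, 7, 30, 5, 19, 39, 16, 25.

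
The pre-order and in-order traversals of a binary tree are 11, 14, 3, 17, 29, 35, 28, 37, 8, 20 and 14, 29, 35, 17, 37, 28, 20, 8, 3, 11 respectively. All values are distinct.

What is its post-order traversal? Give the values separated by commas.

The first element of pre-order is the root; it splits in-order into left and right subtrees.
Root 11: left subtree has 9 nodes {14, 29, 35, 17, 37, 28, 20, 8, 3}, right has 0 { }.
  Root 14: left subtree has 0 nodes { }, right has 8 {29, 35, 17, 37, 28, 20, 8, 3}.
    Root 3: left subtree has 7 nodes {29, 35, 17, 37, 28, 20, 8}, right has 0 { }.
      Root 17: left subtree has 2 nodes {29, 35}, right has 4 {37, 28, 20, 8}.
        Root 29: left subtree has 0 nodes { }, right has 1 {35}.
        Root 28: left subtree has 1 node {37}, right has 2 {20, 8}.
          Root 8: left subtree has 1 node {20}, right has 0 { }.

35, 29, 37, 20, 8, 28, 17, 3, 14, 11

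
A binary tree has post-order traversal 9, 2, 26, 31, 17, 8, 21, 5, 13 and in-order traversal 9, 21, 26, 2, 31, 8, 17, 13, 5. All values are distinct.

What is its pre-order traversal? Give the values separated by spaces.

The last element of post-order is the root; it splits in-order into left and right subtrees.
Root 13: left subtree has 7 nodes {9, 21, 26, 2, 31, 8, 17}, right has 1 {5}.
  Root 21: left subtree has 1 node {9}, right has 5 {26, 2, 31, 8, 17}.
    Root 8: left subtree has 3 nodes {26, 2, 31}, right has 1 {17}.
      Root 31: left subtree has 2 nodes {26, 2}, right has 0 { }.
        Root 26: left subtree has 0 nodes { }, right has 1 {2}.

13 21 9 8 31 26 2 17 5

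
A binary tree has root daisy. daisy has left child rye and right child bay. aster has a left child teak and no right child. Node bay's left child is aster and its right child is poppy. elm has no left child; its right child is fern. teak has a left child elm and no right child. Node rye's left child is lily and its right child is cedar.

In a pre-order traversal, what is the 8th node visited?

Pre-order visits the node, then its left subtree, then its right subtree.
Visit daisy.
At daisy: go left to rye.
  Visit rye.
  At rye: go left to lily.
    lily is a leaf — visit lily.
  At rye: go right to cedar.
    cedar is a leaf — visit cedar.
At daisy: go right to bay.
  Visit bay.
  At bay: go left to aster.
    Visit aster.
    At aster: go left to teak.
      Visit teak.
      At teak: go left to elm.
        Visit elm.
        At elm: no left child.
        At elm: go right to fern.
          fern is a leaf — visit fern.
      At teak: no right child.
    At aster: no right child.
  At bay: go right to poppy.
    poppy is a leaf — visit poppy.
Full pre-order sequence: daisy, rye, lily, cedar, bay, aster, teak, elm, fern, poppy.

elm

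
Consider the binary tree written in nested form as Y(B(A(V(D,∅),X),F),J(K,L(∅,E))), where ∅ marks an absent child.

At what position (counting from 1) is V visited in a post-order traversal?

2

Post-order visits the left subtree, then the right subtree, then the node.
At Y: go left to B.
  At B: go left to A.
    At A: go left to V.
      At V: go left to D.
        D is a leaf — visit D.
      At V: no right child.
      Visit V.
    At A: go right to X.
      X is a leaf — visit X.
    Visit A.
  At B: go right to F.
    F is a leaf — visit F.
  Visit B.
At Y: go right to J.
  At J: go left to K.
    K is a leaf — visit K.
  At J: go right to L.
    At L: no left child.
    At L: go right to E.
      E is a leaf — visit E.
    Visit L.
  Visit J.
Visit Y.
Full post-order sequence: D, V, X, A, F, B, K, E, L, J, Y.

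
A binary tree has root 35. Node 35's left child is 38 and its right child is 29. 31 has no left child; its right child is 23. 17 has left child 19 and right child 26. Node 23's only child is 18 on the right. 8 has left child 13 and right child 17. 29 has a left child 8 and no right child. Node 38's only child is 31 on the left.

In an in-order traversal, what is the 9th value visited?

In-order visits the left subtree, then the node, then the right subtree.
At 35: go left to 38.
  At 38: go left to 31.
    At 31: no left child.
    Visit 31.
    At 31: go right to 23.
      At 23: no left child.
      Visit 23.
      At 23: go right to 18.
        18 is a leaf — visit 18.
  Visit 38.
  At 38: no right child.
Visit 35.
At 35: go right to 29.
  At 29: go left to 8.
    At 8: go left to 13.
      13 is a leaf — visit 13.
    Visit 8.
    At 8: go right to 17.
      At 17: go left to 19.
        19 is a leaf — visit 19.
      Visit 17.
      At 17: go right to 26.
        26 is a leaf — visit 26.
  Visit 29.
  At 29: no right child.
Full in-order sequence: 31, 23, 18, 38, 35, 13, 8, 19, 17, 26, 29.

17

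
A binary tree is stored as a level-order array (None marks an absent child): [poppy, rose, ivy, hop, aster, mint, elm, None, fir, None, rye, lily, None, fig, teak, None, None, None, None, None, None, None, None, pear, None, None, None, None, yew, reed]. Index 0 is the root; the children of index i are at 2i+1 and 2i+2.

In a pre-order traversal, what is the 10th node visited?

pear

Pre-order visits the node, then its left subtree, then its right subtree.
Visit poppy.
At poppy: go left to rose.
  Visit rose.
  At rose: go left to hop.
    Visit hop.
    At hop: no left child.
    At hop: go right to fir.
      fir is a leaf — visit fir.
  At rose: go right to aster.
    Visit aster.
    At aster: no left child.
    At aster: go right to rye.
      rye is a leaf — visit rye.
At poppy: go right to ivy.
  Visit ivy.
  At ivy: go left to mint.
    Visit mint.
    At mint: go left to lily.
      Visit lily.
      At lily: go left to pear.
        pear is a leaf — visit pear.
      At lily: no right child.
    At mint: no right child.
  At ivy: go right to elm.
    Visit elm.
    At elm: go left to fig.
      Visit fig.
      At fig: no left child.
      At fig: go right to yew.
        yew is a leaf — visit yew.
    At elm: go right to teak.
      Visit teak.
      At teak: go left to reed.
        reed is a leaf — visit reed.
      At teak: no right child.
Full pre-order sequence: poppy, rose, hop, fir, aster, rye, ivy, mint, lily, pear, elm, fig, yew, teak, reed.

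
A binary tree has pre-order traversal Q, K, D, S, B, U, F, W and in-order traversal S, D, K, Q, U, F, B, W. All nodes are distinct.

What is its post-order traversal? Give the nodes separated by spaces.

S D K F U W B Q

The first element of pre-order is the root; it splits in-order into left and right subtrees.
Root Q: left subtree has 3 nodes {S, D, K}, right has 4 {U, F, B, W}.
  Root K: left subtree has 2 nodes {S, D}, right has 0 { }.
    Root D: left subtree has 1 node {S}, right has 0 { }.
  Root B: left subtree has 2 nodes {U, F}, right has 1 {W}.
    Root U: left subtree has 0 nodes { }, right has 1 {F}.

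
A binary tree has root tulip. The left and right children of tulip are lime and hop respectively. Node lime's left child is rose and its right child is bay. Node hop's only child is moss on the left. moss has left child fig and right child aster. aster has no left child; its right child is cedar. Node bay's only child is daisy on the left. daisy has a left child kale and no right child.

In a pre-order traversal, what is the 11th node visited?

Pre-order visits the node, then its left subtree, then its right subtree.
Visit tulip.
At tulip: go left to lime.
  Visit lime.
  At lime: go left to rose.
    rose is a leaf — visit rose.
  At lime: go right to bay.
    Visit bay.
    At bay: go left to daisy.
      Visit daisy.
      At daisy: go left to kale.
        kale is a leaf — visit kale.
      At daisy: no right child.
    At bay: no right child.
At tulip: go right to hop.
  Visit hop.
  At hop: go left to moss.
    Visit moss.
    At moss: go left to fig.
      fig is a leaf — visit fig.
    At moss: go right to aster.
      Visit aster.
      At aster: no left child.
      At aster: go right to cedar.
        cedar is a leaf — visit cedar.
  At hop: no right child.
Full pre-order sequence: tulip, lime, rose, bay, daisy, kale, hop, moss, fig, aster, cedar.

cedar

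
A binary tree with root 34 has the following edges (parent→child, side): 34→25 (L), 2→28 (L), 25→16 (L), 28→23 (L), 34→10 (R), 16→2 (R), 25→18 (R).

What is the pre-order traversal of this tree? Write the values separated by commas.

34, 25, 16, 2, 28, 23, 18, 10

Pre-order visits the node, then its left subtree, then its right subtree.
Visit 34.
At 34: go left to 25.
  Visit 25.
  At 25: go left to 16.
    Visit 16.
    At 16: no left child.
    At 16: go right to 2.
      Visit 2.
      At 2: go left to 28.
        Visit 28.
        At 28: go left to 23.
          23 is a leaf — visit 23.
        At 28: no right child.
      At 2: no right child.
  At 25: go right to 18.
    18 is a leaf — visit 18.
At 34: go right to 10.
  10 is a leaf — visit 10.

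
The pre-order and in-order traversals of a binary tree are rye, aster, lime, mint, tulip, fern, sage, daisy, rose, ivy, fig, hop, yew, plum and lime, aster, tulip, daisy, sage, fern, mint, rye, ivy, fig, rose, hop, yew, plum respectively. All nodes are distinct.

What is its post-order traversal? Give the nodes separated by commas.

lime, daisy, sage, fern, tulip, mint, aster, fig, ivy, plum, yew, hop, rose, rye

The first element of pre-order is the root; it splits in-order into left and right subtrees.
Root rye: left subtree has 7 nodes {lime, aster, tulip, daisy, sage, fern, mint}, right has 6 {ivy, fig, rose, hop, yew, plum}.
  Root aster: left subtree has 1 node {lime}, right has 5 {tulip, daisy, sage, fern, mint}.
    Root mint: left subtree has 4 nodes {tulip, daisy, sage, fern}, right has 0 { }.
      Root tulip: left subtree has 0 nodes { }, right has 3 {daisy, sage, fern}.
        Root fern: left subtree has 2 nodes {daisy, sage}, right has 0 { }.
          Root sage: left subtree has 1 node {daisy}, right has 0 { }.
  Root rose: left subtree has 2 nodes {ivy, fig}, right has 3 {hop, yew, plum}.
    Root ivy: left subtree has 0 nodes { }, right has 1 {fig}.
    Root hop: left subtree has 0 nodes { }, right has 2 {yew, plum}.
      Root yew: left subtree has 0 nodes { }, right has 1 {plum}.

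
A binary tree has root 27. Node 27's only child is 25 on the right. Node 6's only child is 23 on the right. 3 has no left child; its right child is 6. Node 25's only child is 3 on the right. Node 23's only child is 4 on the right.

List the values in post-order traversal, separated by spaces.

4 23 6 3 25 27

Post-order visits the left subtree, then the right subtree, then the node.
At 27: no left child.
At 27: go right to 25.
  At 25: no left child.
  At 25: go right to 3.
    At 3: no left child.
    At 3: go right to 6.
      At 6: no left child.
      At 6: go right to 23.
        At 23: no left child.
        At 23: go right to 4.
          4 is a leaf — visit 4.
        Visit 23.
      Visit 6.
    Visit 3.
  Visit 25.
Visit 27.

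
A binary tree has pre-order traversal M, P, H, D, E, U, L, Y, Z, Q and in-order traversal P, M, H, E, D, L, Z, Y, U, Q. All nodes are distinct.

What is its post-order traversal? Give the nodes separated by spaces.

The first element of pre-order is the root; it splits in-order into left and right subtrees.
Root M: left subtree has 1 node {P}, right has 8 {H, E, D, L, Z, Y, U, Q}.
  Root H: left subtree has 0 nodes { }, right has 7 {E, D, L, Z, Y, U, Q}.
    Root D: left subtree has 1 node {E}, right has 5 {L, Z, Y, U, Q}.
      Root U: left subtree has 3 nodes {L, Z, Y}, right has 1 {Q}.
        Root L: left subtree has 0 nodes { }, right has 2 {Z, Y}.
          Root Y: left subtree has 1 node {Z}, right has 0 { }.

P E Z Y L Q U D H M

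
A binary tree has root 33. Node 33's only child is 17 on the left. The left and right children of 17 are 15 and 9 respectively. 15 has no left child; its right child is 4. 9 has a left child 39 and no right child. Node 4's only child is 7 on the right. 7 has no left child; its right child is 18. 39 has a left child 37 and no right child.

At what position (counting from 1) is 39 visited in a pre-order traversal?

Pre-order visits the node, then its left subtree, then its right subtree.
Visit 33.
At 33: go left to 17.
  Visit 17.
  At 17: go left to 15.
    Visit 15.
    At 15: no left child.
    At 15: go right to 4.
      Visit 4.
      At 4: no left child.
      At 4: go right to 7.
        Visit 7.
        At 7: no left child.
        At 7: go right to 18.
          18 is a leaf — visit 18.
  At 17: go right to 9.
    Visit 9.
    At 9: go left to 39.
      Visit 39.
      At 39: go left to 37.
        37 is a leaf — visit 37.
      At 39: no right child.
    At 9: no right child.
At 33: no right child.
Full pre-order sequence: 33, 17, 15, 4, 7, 18, 9, 39, 37.

8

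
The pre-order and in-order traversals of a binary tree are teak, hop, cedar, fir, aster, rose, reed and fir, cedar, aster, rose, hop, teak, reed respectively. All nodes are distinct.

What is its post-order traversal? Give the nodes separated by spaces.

fir rose aster cedar hop reed teak

The first element of pre-order is the root; it splits in-order into left and right subtrees.
Root teak: left subtree has 5 nodes {fir, cedar, aster, rose, hop}, right has 1 {reed}.
  Root hop: left subtree has 4 nodes {fir, cedar, aster, rose}, right has 0 { }.
    Root cedar: left subtree has 1 node {fir}, right has 2 {aster, rose}.
      Root aster: left subtree has 0 nodes { }, right has 1 {rose}.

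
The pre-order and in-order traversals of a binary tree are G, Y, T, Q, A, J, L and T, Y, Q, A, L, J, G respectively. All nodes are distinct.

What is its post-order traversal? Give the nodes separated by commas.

The first element of pre-order is the root; it splits in-order into left and right subtrees.
Root G: left subtree has 6 nodes {T, Y, Q, A, L, J}, right has 0 { }.
  Root Y: left subtree has 1 node {T}, right has 4 {Q, A, L, J}.
    Root Q: left subtree has 0 nodes { }, right has 3 {A, L, J}.
      Root A: left subtree has 0 nodes { }, right has 2 {L, J}.
        Root J: left subtree has 1 node {L}, right has 0 { }.

T, L, J, A, Q, Y, G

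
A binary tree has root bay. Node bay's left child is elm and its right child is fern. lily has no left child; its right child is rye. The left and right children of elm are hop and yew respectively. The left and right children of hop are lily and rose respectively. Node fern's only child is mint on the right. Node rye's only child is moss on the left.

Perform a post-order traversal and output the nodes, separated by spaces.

moss rye lily rose hop yew elm mint fern bay

Post-order visits the left subtree, then the right subtree, then the node.
At bay: go left to elm.
  At elm: go left to hop.
    At hop: go left to lily.
      At lily: no left child.
      At lily: go right to rye.
        At rye: go left to moss.
          moss is a leaf — visit moss.
        At rye: no right child.
        Visit rye.
      Visit lily.
    At hop: go right to rose.
      rose is a leaf — visit rose.
    Visit hop.
  At elm: go right to yew.
    yew is a leaf — visit yew.
  Visit elm.
At bay: go right to fern.
  At fern: no left child.
  At fern: go right to mint.
    mint is a leaf — visit mint.
  Visit fern.
Visit bay.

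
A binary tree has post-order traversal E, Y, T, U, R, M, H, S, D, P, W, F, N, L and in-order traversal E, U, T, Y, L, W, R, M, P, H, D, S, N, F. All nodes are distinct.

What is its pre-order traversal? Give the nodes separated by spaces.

L U E T Y N W P M R D H S F

The last element of post-order is the root; it splits in-order into left and right subtrees.
Root L: left subtree has 4 nodes {E, U, T, Y}, right has 9 {W, R, M, P, H, D, S, N, F}.
  Root U: left subtree has 1 node {E}, right has 2 {T, Y}.
    Root T: left subtree has 0 nodes { }, right has 1 {Y}.
  Root N: left subtree has 7 nodes {W, R, M, P, H, D, S}, right has 1 {F}.
    Root W: left subtree has 0 nodes { }, right has 6 {R, M, P, H, D, S}.
      Root P: left subtree has 2 nodes {R, M}, right has 3 {H, D, S}.
        Root M: left subtree has 1 node {R}, right has 0 { }.
        Root D: left subtree has 1 node {H}, right has 1 {S}.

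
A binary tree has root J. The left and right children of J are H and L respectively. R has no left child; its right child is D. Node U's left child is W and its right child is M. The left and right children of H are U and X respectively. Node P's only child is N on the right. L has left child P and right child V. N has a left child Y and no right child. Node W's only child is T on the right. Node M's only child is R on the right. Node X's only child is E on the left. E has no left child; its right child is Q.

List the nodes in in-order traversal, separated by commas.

In-order visits the left subtree, then the node, then the right subtree.
At J: go left to H.
  At H: go left to U.
    At U: go left to W.
      At W: no left child.
      Visit W.
      At W: go right to T.
        T is a leaf — visit T.
    Visit U.
    At U: go right to M.
      At M: no left child.
      Visit M.
      At M: go right to R.
        At R: no left child.
        Visit R.
        At R: go right to D.
          D is a leaf — visit D.
  Visit H.
  At H: go right to X.
    At X: go left to E.
      At E: no left child.
      Visit E.
      At E: go right to Q.
        Q is a leaf — visit Q.
    Visit X.
    At X: no right child.
Visit J.
At J: go right to L.
  At L: go left to P.
    At P: no left child.
    Visit P.
    At P: go right to N.
      At N: go left to Y.
        Y is a leaf — visit Y.
      Visit N.
      At N: no right child.
  Visit L.
  At L: go right to V.
    V is a leaf — visit V.

W, T, U, M, R, D, H, E, Q, X, J, P, Y, N, L, V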